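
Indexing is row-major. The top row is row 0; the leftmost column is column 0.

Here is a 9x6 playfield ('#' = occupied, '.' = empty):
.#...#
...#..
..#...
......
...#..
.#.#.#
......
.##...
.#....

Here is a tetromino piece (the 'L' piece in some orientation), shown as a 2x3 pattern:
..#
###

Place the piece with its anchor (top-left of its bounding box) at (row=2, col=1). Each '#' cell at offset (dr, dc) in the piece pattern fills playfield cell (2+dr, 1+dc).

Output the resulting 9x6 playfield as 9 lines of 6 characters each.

Fill (2+0,1+2) = (2,3)
Fill (2+1,1+0) = (3,1)
Fill (2+1,1+1) = (3,2)
Fill (2+1,1+2) = (3,3)

Answer: .#...#
...#..
..##..
.###..
...#..
.#.#.#
......
.##...
.#....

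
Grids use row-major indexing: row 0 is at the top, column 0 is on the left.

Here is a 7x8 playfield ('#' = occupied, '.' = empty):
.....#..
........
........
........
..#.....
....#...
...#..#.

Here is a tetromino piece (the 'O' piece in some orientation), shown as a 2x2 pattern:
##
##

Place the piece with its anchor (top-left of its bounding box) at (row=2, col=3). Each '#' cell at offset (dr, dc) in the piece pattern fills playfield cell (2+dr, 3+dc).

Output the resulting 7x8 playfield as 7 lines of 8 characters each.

Answer: .....#..
........
...##...
...##...
..#.....
....#...
...#..#.

Derivation:
Fill (2+0,3+0) = (2,3)
Fill (2+0,3+1) = (2,4)
Fill (2+1,3+0) = (3,3)
Fill (2+1,3+1) = (3,4)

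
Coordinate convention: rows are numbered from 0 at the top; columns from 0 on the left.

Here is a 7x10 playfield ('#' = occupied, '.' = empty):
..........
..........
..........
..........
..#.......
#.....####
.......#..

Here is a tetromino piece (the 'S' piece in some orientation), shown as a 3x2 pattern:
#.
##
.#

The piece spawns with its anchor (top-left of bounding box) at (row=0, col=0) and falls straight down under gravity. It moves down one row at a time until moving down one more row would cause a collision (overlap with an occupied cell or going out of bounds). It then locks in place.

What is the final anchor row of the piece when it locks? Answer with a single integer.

Spawn at (row=0, col=0). Try each row:
  row 0: fits
  row 1: fits
  row 2: fits
  row 3: fits
  row 4: blocked -> lock at row 3

Answer: 3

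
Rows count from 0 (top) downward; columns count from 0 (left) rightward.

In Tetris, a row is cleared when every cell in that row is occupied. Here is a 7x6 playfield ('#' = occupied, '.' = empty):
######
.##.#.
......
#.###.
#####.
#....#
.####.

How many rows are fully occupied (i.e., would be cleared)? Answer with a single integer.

Answer: 1

Derivation:
Check each row:
  row 0: 0 empty cells -> FULL (clear)
  row 1: 3 empty cells -> not full
  row 2: 6 empty cells -> not full
  row 3: 2 empty cells -> not full
  row 4: 1 empty cell -> not full
  row 5: 4 empty cells -> not full
  row 6: 2 empty cells -> not full
Total rows cleared: 1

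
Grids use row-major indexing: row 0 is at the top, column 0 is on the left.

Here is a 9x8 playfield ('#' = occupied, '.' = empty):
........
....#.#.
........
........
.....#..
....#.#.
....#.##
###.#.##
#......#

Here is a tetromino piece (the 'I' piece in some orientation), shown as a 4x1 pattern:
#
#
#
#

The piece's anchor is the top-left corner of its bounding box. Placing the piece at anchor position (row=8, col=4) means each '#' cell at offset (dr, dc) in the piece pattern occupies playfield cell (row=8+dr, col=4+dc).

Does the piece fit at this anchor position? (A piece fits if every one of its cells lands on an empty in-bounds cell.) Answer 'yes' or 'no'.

Answer: no

Derivation:
Check each piece cell at anchor (8, 4):
  offset (0,0) -> (8,4): empty -> OK
  offset (1,0) -> (9,4): out of bounds -> FAIL
  offset (2,0) -> (10,4): out of bounds -> FAIL
  offset (3,0) -> (11,4): out of bounds -> FAIL
All cells valid: no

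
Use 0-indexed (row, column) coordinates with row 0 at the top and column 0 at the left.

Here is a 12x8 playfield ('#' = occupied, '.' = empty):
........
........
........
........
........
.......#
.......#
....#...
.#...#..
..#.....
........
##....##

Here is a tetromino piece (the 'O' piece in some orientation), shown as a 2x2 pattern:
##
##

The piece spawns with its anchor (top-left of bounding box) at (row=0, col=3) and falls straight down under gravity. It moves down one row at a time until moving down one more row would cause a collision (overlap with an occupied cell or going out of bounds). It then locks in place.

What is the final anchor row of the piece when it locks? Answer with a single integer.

Spawn at (row=0, col=3). Try each row:
  row 0: fits
  row 1: fits
  row 2: fits
  row 3: fits
  row 4: fits
  row 5: fits
  row 6: blocked -> lock at row 5

Answer: 5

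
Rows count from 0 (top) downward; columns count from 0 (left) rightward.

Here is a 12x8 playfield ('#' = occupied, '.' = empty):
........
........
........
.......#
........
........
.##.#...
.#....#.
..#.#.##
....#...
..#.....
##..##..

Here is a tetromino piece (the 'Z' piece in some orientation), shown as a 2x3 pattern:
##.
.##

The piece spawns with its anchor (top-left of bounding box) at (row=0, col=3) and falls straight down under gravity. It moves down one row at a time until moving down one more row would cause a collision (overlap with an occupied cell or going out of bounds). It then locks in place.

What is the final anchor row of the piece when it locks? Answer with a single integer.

Answer: 4

Derivation:
Spawn at (row=0, col=3). Try each row:
  row 0: fits
  row 1: fits
  row 2: fits
  row 3: fits
  row 4: fits
  row 5: blocked -> lock at row 4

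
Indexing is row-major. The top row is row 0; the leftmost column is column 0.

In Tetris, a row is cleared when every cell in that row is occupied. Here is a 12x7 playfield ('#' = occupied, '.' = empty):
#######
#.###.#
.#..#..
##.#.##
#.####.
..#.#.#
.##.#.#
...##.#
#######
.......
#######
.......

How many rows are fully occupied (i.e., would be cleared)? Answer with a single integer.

Answer: 3

Derivation:
Check each row:
  row 0: 0 empty cells -> FULL (clear)
  row 1: 2 empty cells -> not full
  row 2: 5 empty cells -> not full
  row 3: 2 empty cells -> not full
  row 4: 2 empty cells -> not full
  row 5: 4 empty cells -> not full
  row 6: 3 empty cells -> not full
  row 7: 4 empty cells -> not full
  row 8: 0 empty cells -> FULL (clear)
  row 9: 7 empty cells -> not full
  row 10: 0 empty cells -> FULL (clear)
  row 11: 7 empty cells -> not full
Total rows cleared: 3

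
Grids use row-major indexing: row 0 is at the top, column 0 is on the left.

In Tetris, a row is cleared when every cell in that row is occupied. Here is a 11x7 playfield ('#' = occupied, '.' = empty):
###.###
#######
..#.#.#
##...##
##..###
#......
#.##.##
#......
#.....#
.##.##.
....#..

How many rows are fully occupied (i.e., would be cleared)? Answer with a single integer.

Answer: 1

Derivation:
Check each row:
  row 0: 1 empty cell -> not full
  row 1: 0 empty cells -> FULL (clear)
  row 2: 4 empty cells -> not full
  row 3: 3 empty cells -> not full
  row 4: 2 empty cells -> not full
  row 5: 6 empty cells -> not full
  row 6: 2 empty cells -> not full
  row 7: 6 empty cells -> not full
  row 8: 5 empty cells -> not full
  row 9: 3 empty cells -> not full
  row 10: 6 empty cells -> not full
Total rows cleared: 1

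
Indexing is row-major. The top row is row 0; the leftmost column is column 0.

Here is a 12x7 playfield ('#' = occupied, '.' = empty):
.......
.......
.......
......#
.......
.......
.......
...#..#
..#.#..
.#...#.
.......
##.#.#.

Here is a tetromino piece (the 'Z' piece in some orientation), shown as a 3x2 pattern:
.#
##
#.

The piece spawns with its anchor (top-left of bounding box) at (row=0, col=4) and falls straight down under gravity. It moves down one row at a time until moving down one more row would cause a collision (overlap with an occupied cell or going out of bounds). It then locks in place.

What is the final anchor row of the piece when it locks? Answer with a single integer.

Spawn at (row=0, col=4). Try each row:
  row 0: fits
  row 1: fits
  row 2: fits
  row 3: fits
  row 4: fits
  row 5: fits
  row 6: blocked -> lock at row 5

Answer: 5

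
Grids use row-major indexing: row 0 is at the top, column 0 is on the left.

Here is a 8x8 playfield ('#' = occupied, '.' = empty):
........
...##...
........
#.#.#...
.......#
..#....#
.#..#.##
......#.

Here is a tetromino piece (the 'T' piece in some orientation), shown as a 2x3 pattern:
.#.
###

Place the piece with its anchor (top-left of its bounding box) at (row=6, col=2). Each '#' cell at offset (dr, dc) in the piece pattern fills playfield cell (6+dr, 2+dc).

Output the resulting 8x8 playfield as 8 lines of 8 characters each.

Answer: ........
...##...
........
#.#.#...
.......#
..#....#
.#.##.##
..###.#.

Derivation:
Fill (6+0,2+1) = (6,3)
Fill (6+1,2+0) = (7,2)
Fill (6+1,2+1) = (7,3)
Fill (6+1,2+2) = (7,4)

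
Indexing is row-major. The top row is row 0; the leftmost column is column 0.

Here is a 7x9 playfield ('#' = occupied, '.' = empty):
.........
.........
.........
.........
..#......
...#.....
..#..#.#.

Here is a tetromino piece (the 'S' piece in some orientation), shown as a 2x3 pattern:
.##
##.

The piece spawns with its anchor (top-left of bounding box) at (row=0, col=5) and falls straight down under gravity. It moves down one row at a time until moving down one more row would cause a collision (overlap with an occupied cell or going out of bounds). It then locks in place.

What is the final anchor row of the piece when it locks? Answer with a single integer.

Spawn at (row=0, col=5). Try each row:
  row 0: fits
  row 1: fits
  row 2: fits
  row 3: fits
  row 4: fits
  row 5: blocked -> lock at row 4

Answer: 4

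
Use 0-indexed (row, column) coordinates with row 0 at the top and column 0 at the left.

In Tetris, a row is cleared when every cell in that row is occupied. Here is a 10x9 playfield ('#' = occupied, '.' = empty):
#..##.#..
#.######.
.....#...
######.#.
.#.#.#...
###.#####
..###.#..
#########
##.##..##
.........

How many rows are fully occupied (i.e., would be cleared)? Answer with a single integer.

Answer: 1

Derivation:
Check each row:
  row 0: 5 empty cells -> not full
  row 1: 2 empty cells -> not full
  row 2: 8 empty cells -> not full
  row 3: 2 empty cells -> not full
  row 4: 6 empty cells -> not full
  row 5: 1 empty cell -> not full
  row 6: 5 empty cells -> not full
  row 7: 0 empty cells -> FULL (clear)
  row 8: 3 empty cells -> not full
  row 9: 9 empty cells -> not full
Total rows cleared: 1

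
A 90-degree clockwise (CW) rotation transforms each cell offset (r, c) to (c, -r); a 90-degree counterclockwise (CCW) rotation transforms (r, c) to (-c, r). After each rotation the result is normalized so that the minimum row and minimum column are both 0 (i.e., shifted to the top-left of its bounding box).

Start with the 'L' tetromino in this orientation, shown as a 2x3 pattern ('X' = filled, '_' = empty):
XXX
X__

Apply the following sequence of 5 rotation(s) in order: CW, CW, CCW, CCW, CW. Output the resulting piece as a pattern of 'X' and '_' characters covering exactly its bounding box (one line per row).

Answer: XX
_X
_X

Derivation:
Start:
XXX
X__
After rotation 1 (CW):
XX
_X
_X
After rotation 2 (CW):
__X
XXX
After rotation 3 (CCW):
XX
_X
_X
After rotation 4 (CCW):
XXX
X__
After rotation 5 (CW):
XX
_X
_X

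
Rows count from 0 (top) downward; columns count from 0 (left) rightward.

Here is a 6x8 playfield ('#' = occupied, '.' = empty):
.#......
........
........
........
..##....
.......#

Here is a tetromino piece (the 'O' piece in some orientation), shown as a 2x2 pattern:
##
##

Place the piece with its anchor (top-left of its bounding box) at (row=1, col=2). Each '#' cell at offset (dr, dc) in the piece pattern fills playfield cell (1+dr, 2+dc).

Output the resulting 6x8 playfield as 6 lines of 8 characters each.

Answer: .#......
..##....
..##....
........
..##....
.......#

Derivation:
Fill (1+0,2+0) = (1,2)
Fill (1+0,2+1) = (1,3)
Fill (1+1,2+0) = (2,2)
Fill (1+1,2+1) = (2,3)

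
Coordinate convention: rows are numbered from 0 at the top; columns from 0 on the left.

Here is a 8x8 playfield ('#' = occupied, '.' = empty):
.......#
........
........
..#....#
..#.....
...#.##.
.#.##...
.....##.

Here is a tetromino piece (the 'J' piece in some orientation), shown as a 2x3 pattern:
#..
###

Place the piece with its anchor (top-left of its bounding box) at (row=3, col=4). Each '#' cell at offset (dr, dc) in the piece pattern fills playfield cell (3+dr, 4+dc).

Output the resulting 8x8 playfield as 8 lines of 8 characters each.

Answer: .......#
........
........
..#.#..#
..#.###.
...#.##.
.#.##...
.....##.

Derivation:
Fill (3+0,4+0) = (3,4)
Fill (3+1,4+0) = (4,4)
Fill (3+1,4+1) = (4,5)
Fill (3+1,4+2) = (4,6)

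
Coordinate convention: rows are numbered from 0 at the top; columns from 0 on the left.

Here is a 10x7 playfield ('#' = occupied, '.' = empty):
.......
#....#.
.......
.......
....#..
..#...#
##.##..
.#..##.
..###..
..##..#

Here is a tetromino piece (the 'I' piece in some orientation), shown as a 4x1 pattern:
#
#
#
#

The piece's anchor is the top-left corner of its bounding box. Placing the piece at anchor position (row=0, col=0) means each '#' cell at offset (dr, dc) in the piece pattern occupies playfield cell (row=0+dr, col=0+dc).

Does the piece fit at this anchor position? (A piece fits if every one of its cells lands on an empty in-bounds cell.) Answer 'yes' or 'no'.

Answer: no

Derivation:
Check each piece cell at anchor (0, 0):
  offset (0,0) -> (0,0): empty -> OK
  offset (1,0) -> (1,0): occupied ('#') -> FAIL
  offset (2,0) -> (2,0): empty -> OK
  offset (3,0) -> (3,0): empty -> OK
All cells valid: no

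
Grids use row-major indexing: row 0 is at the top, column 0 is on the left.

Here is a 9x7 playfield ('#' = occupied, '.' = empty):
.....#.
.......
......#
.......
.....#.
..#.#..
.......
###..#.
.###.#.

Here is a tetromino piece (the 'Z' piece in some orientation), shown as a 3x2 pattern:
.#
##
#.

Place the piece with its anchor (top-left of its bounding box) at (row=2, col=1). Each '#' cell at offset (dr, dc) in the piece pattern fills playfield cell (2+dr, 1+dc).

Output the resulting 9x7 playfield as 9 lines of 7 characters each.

Fill (2+0,1+1) = (2,2)
Fill (2+1,1+0) = (3,1)
Fill (2+1,1+1) = (3,2)
Fill (2+2,1+0) = (4,1)

Answer: .....#.
.......
..#...#
.##....
.#...#.
..#.#..
.......
###..#.
.###.#.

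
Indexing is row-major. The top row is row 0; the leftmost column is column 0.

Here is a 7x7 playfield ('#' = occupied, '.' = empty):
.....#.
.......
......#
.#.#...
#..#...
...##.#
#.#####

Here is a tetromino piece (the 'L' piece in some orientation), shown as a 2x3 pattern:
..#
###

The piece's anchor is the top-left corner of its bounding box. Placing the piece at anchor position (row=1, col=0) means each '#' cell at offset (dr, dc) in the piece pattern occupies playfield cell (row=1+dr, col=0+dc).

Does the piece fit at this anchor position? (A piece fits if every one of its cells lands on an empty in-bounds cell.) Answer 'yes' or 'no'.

Answer: yes

Derivation:
Check each piece cell at anchor (1, 0):
  offset (0,2) -> (1,2): empty -> OK
  offset (1,0) -> (2,0): empty -> OK
  offset (1,1) -> (2,1): empty -> OK
  offset (1,2) -> (2,2): empty -> OK
All cells valid: yes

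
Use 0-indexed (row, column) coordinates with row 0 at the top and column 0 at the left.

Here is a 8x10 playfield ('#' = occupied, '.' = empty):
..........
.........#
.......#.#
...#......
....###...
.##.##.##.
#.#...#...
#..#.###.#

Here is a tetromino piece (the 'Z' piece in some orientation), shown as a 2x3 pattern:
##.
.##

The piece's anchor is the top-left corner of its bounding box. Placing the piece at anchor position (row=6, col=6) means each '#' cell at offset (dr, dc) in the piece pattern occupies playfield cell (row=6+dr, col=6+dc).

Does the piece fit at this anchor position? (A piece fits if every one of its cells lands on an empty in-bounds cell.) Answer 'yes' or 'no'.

Check each piece cell at anchor (6, 6):
  offset (0,0) -> (6,6): occupied ('#') -> FAIL
  offset (0,1) -> (6,7): empty -> OK
  offset (1,1) -> (7,7): occupied ('#') -> FAIL
  offset (1,2) -> (7,8): empty -> OK
All cells valid: no

Answer: no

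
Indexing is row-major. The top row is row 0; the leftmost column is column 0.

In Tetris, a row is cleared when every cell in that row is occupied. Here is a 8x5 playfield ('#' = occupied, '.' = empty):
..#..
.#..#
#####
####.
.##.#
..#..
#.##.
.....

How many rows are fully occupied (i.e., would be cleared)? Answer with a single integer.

Check each row:
  row 0: 4 empty cells -> not full
  row 1: 3 empty cells -> not full
  row 2: 0 empty cells -> FULL (clear)
  row 3: 1 empty cell -> not full
  row 4: 2 empty cells -> not full
  row 5: 4 empty cells -> not full
  row 6: 2 empty cells -> not full
  row 7: 5 empty cells -> not full
Total rows cleared: 1

Answer: 1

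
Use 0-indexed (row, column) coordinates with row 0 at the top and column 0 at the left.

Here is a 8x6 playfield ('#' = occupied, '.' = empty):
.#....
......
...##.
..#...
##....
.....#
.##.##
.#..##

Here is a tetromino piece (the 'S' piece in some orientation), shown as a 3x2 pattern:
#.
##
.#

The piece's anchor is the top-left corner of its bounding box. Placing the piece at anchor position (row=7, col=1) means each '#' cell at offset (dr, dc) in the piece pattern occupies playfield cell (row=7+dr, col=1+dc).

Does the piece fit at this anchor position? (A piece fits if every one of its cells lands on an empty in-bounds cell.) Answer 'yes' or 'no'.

Check each piece cell at anchor (7, 1):
  offset (0,0) -> (7,1): occupied ('#') -> FAIL
  offset (1,0) -> (8,1): out of bounds -> FAIL
  offset (1,1) -> (8,2): out of bounds -> FAIL
  offset (2,1) -> (9,2): out of bounds -> FAIL
All cells valid: no

Answer: no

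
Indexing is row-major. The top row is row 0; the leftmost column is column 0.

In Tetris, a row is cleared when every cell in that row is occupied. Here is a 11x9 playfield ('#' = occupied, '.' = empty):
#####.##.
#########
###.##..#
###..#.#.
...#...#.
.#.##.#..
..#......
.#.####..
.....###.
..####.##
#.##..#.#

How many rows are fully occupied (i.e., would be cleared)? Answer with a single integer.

Check each row:
  row 0: 2 empty cells -> not full
  row 1: 0 empty cells -> FULL (clear)
  row 2: 3 empty cells -> not full
  row 3: 4 empty cells -> not full
  row 4: 7 empty cells -> not full
  row 5: 5 empty cells -> not full
  row 6: 8 empty cells -> not full
  row 7: 4 empty cells -> not full
  row 8: 6 empty cells -> not full
  row 9: 3 empty cells -> not full
  row 10: 4 empty cells -> not full
Total rows cleared: 1

Answer: 1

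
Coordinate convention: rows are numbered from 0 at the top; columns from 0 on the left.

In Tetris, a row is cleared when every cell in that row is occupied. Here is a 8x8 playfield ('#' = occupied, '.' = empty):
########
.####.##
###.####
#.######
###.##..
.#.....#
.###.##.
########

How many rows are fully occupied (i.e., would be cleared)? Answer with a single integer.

Check each row:
  row 0: 0 empty cells -> FULL (clear)
  row 1: 2 empty cells -> not full
  row 2: 1 empty cell -> not full
  row 3: 1 empty cell -> not full
  row 4: 3 empty cells -> not full
  row 5: 6 empty cells -> not full
  row 6: 3 empty cells -> not full
  row 7: 0 empty cells -> FULL (clear)
Total rows cleared: 2

Answer: 2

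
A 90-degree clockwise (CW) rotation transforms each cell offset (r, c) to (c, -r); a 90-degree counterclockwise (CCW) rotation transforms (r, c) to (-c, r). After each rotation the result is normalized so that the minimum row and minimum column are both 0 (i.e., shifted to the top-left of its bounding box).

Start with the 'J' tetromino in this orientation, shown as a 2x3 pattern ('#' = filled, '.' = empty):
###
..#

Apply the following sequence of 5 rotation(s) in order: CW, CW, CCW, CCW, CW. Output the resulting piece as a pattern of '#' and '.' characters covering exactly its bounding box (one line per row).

Start:
###
..#
After rotation 1 (CW):
.#
.#
##
After rotation 2 (CW):
#..
###
After rotation 3 (CCW):
.#
.#
##
After rotation 4 (CCW):
###
..#
After rotation 5 (CW):
.#
.#
##

Answer: .#
.#
##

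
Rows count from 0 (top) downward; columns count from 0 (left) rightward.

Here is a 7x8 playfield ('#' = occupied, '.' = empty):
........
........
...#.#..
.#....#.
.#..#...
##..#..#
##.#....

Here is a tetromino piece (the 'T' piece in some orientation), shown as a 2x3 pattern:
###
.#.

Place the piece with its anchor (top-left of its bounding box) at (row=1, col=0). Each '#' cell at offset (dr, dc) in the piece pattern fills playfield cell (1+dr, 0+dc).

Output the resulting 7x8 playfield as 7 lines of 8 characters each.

Fill (1+0,0+0) = (1,0)
Fill (1+0,0+1) = (1,1)
Fill (1+0,0+2) = (1,2)
Fill (1+1,0+1) = (2,1)

Answer: ........
###.....
.#.#.#..
.#....#.
.#..#...
##..#..#
##.#....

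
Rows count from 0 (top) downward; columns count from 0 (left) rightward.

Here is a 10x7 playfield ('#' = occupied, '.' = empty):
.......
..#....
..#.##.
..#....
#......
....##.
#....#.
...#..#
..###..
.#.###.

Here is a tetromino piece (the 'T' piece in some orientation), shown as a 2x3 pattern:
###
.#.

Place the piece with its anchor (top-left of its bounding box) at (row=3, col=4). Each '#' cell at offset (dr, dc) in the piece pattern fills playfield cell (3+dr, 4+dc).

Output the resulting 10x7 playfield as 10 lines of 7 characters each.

Fill (3+0,4+0) = (3,4)
Fill (3+0,4+1) = (3,5)
Fill (3+0,4+2) = (3,6)
Fill (3+1,4+1) = (4,5)

Answer: .......
..#....
..#.##.
..#.###
#....#.
....##.
#....#.
...#..#
..###..
.#.###.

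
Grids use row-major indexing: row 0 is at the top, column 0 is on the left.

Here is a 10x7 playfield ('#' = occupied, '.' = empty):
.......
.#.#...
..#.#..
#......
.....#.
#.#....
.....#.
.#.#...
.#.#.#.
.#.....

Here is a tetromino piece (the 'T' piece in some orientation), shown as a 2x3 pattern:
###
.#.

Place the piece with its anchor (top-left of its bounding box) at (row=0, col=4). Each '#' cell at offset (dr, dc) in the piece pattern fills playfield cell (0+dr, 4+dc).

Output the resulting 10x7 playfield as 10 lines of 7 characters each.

Answer: ....###
.#.#.#.
..#.#..
#......
.....#.
#.#....
.....#.
.#.#...
.#.#.#.
.#.....

Derivation:
Fill (0+0,4+0) = (0,4)
Fill (0+0,4+1) = (0,5)
Fill (0+0,4+2) = (0,6)
Fill (0+1,4+1) = (1,5)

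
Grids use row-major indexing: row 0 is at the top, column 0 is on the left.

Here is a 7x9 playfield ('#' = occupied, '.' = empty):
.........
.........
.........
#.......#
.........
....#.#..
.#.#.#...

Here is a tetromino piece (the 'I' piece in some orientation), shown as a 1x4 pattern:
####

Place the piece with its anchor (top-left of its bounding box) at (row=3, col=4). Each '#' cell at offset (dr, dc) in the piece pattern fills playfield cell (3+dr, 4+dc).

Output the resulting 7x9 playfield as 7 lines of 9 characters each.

Fill (3+0,4+0) = (3,4)
Fill (3+0,4+1) = (3,5)
Fill (3+0,4+2) = (3,6)
Fill (3+0,4+3) = (3,7)

Answer: .........
.........
.........
#...#####
.........
....#.#..
.#.#.#...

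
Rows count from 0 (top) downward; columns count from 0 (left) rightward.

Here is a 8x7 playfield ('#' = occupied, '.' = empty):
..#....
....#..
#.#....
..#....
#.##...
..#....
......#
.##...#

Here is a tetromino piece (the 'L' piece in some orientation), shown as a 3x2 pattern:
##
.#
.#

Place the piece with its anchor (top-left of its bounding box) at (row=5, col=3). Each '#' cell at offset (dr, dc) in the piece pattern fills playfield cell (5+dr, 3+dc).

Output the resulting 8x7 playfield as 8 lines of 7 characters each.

Answer: ..#....
....#..
#.#....
..#....
#.##...
..###..
....#.#
.##.#.#

Derivation:
Fill (5+0,3+0) = (5,3)
Fill (5+0,3+1) = (5,4)
Fill (5+1,3+1) = (6,4)
Fill (5+2,3+1) = (7,4)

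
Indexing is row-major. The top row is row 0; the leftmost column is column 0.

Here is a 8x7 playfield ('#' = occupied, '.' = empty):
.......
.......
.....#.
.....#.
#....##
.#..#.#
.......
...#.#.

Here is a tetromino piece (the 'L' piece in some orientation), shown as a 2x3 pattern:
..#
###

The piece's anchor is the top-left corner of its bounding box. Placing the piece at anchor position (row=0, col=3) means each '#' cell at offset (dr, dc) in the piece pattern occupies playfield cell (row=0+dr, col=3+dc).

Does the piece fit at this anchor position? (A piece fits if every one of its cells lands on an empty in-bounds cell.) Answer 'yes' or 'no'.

Check each piece cell at anchor (0, 3):
  offset (0,2) -> (0,5): empty -> OK
  offset (1,0) -> (1,3): empty -> OK
  offset (1,1) -> (1,4): empty -> OK
  offset (1,2) -> (1,5): empty -> OK
All cells valid: yes

Answer: yes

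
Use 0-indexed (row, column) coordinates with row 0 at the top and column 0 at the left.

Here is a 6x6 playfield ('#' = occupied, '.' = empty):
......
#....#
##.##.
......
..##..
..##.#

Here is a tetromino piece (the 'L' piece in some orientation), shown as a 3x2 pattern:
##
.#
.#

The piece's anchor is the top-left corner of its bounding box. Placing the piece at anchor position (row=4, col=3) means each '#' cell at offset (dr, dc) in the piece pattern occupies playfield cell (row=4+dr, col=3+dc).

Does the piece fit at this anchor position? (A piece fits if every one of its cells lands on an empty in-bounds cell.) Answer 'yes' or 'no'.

Check each piece cell at anchor (4, 3):
  offset (0,0) -> (4,3): occupied ('#') -> FAIL
  offset (0,1) -> (4,4): empty -> OK
  offset (1,1) -> (5,4): empty -> OK
  offset (2,1) -> (6,4): out of bounds -> FAIL
All cells valid: no

Answer: no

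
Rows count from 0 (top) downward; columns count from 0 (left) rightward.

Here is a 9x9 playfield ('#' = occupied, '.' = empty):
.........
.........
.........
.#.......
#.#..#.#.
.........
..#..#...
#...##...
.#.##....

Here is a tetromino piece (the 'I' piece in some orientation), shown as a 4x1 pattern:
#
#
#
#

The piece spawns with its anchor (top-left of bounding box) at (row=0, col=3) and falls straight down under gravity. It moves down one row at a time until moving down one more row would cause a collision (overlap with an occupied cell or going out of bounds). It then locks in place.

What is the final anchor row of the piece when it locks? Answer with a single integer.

Answer: 4

Derivation:
Spawn at (row=0, col=3). Try each row:
  row 0: fits
  row 1: fits
  row 2: fits
  row 3: fits
  row 4: fits
  row 5: blocked -> lock at row 4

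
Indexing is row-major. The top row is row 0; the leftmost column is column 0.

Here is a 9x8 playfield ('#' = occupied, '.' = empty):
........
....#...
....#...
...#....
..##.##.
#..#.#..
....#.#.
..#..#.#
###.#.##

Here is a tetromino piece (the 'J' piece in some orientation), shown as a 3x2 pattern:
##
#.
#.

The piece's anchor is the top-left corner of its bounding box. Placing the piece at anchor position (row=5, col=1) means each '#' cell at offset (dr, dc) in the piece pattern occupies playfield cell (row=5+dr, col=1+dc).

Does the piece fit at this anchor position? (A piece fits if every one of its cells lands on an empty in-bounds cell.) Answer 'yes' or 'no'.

Check each piece cell at anchor (5, 1):
  offset (0,0) -> (5,1): empty -> OK
  offset (0,1) -> (5,2): empty -> OK
  offset (1,0) -> (6,1): empty -> OK
  offset (2,0) -> (7,1): empty -> OK
All cells valid: yes

Answer: yes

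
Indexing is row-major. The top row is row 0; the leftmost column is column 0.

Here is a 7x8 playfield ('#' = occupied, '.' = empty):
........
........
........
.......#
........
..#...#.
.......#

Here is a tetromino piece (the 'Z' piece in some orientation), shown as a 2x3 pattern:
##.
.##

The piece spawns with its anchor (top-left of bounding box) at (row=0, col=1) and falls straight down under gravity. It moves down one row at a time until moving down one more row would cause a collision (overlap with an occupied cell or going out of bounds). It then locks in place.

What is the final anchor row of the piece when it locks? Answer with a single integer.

Answer: 3

Derivation:
Spawn at (row=0, col=1). Try each row:
  row 0: fits
  row 1: fits
  row 2: fits
  row 3: fits
  row 4: blocked -> lock at row 3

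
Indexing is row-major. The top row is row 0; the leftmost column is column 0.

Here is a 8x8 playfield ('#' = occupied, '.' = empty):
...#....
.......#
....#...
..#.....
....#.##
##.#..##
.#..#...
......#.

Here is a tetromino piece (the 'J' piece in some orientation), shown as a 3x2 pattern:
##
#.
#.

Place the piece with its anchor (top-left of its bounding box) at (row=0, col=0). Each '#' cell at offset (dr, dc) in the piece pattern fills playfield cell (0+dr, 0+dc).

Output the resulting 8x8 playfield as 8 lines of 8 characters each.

Fill (0+0,0+0) = (0,0)
Fill (0+0,0+1) = (0,1)
Fill (0+1,0+0) = (1,0)
Fill (0+2,0+0) = (2,0)

Answer: ##.#....
#......#
#...#...
..#.....
....#.##
##.#..##
.#..#...
......#.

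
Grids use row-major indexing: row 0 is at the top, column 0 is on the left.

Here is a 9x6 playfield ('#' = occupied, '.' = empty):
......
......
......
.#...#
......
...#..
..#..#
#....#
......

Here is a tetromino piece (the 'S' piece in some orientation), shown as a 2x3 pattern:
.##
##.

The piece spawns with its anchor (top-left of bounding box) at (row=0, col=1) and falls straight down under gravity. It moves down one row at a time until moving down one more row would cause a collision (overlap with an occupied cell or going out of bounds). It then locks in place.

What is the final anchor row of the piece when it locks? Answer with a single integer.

Spawn at (row=0, col=1). Try each row:
  row 0: fits
  row 1: fits
  row 2: blocked -> lock at row 1

Answer: 1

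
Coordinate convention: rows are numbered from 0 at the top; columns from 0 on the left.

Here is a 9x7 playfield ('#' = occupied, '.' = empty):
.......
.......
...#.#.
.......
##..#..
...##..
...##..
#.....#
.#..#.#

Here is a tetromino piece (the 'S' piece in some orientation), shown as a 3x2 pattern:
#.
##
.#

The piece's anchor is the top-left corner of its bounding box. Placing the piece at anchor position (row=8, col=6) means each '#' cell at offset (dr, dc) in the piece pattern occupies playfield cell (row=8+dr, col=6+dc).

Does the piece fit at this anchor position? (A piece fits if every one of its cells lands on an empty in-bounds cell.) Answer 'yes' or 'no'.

Answer: no

Derivation:
Check each piece cell at anchor (8, 6):
  offset (0,0) -> (8,6): occupied ('#') -> FAIL
  offset (1,0) -> (9,6): out of bounds -> FAIL
  offset (1,1) -> (9,7): out of bounds -> FAIL
  offset (2,1) -> (10,7): out of bounds -> FAIL
All cells valid: no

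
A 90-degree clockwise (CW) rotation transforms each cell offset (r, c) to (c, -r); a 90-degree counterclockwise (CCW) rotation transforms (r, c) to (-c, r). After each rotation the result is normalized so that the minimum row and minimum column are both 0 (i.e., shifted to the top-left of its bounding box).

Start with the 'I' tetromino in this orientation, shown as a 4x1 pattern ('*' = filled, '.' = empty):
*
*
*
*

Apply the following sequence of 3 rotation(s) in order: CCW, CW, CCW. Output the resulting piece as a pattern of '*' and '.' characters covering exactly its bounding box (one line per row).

Start:
*
*
*
*
After rotation 1 (CCW):
****
After rotation 2 (CW):
*
*
*
*
After rotation 3 (CCW):
****

Answer: ****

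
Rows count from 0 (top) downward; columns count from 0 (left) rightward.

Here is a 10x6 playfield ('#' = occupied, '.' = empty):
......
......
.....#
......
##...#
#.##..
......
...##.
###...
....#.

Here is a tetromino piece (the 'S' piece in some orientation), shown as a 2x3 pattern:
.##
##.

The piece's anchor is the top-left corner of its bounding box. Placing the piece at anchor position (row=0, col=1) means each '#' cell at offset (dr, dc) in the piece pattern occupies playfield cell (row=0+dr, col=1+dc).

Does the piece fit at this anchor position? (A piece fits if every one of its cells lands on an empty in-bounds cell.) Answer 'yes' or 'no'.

Check each piece cell at anchor (0, 1):
  offset (0,1) -> (0,2): empty -> OK
  offset (0,2) -> (0,3): empty -> OK
  offset (1,0) -> (1,1): empty -> OK
  offset (1,1) -> (1,2): empty -> OK
All cells valid: yes

Answer: yes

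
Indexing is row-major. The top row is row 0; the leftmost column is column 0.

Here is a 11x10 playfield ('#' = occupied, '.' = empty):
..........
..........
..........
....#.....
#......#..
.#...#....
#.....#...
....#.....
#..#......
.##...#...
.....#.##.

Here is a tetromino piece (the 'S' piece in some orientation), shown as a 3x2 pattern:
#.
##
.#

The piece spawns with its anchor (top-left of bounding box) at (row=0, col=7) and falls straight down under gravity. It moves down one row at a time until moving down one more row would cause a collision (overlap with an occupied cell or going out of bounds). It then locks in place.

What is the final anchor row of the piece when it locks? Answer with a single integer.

Spawn at (row=0, col=7). Try each row:
  row 0: fits
  row 1: fits
  row 2: fits
  row 3: blocked -> lock at row 2

Answer: 2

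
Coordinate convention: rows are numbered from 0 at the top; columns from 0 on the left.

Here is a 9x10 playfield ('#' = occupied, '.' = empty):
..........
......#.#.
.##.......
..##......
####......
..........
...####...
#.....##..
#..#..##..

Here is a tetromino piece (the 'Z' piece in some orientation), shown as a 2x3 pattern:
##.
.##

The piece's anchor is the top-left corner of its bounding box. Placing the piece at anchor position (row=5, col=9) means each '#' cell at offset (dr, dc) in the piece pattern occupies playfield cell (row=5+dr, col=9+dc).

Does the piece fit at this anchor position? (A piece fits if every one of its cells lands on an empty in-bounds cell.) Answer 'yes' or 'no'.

Check each piece cell at anchor (5, 9):
  offset (0,0) -> (5,9): empty -> OK
  offset (0,1) -> (5,10): out of bounds -> FAIL
  offset (1,1) -> (6,10): out of bounds -> FAIL
  offset (1,2) -> (6,11): out of bounds -> FAIL
All cells valid: no

Answer: no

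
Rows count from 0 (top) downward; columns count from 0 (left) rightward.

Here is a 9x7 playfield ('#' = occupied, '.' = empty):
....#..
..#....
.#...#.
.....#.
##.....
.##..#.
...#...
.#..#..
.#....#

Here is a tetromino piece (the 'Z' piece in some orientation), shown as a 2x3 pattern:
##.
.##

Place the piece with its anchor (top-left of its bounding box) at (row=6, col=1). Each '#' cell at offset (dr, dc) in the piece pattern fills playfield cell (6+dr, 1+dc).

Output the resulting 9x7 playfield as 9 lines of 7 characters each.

Answer: ....#..
..#....
.#...#.
.....#.
##.....
.##..#.
.###...
.####..
.#....#

Derivation:
Fill (6+0,1+0) = (6,1)
Fill (6+0,1+1) = (6,2)
Fill (6+1,1+1) = (7,2)
Fill (6+1,1+2) = (7,3)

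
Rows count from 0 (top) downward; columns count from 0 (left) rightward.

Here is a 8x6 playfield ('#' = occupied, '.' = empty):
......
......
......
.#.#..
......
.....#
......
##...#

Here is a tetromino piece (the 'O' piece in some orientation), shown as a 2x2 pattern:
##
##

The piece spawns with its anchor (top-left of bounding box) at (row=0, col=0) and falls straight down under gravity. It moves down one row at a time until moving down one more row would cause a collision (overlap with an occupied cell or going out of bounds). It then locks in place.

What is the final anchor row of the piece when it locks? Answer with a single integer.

Spawn at (row=0, col=0). Try each row:
  row 0: fits
  row 1: fits
  row 2: blocked -> lock at row 1

Answer: 1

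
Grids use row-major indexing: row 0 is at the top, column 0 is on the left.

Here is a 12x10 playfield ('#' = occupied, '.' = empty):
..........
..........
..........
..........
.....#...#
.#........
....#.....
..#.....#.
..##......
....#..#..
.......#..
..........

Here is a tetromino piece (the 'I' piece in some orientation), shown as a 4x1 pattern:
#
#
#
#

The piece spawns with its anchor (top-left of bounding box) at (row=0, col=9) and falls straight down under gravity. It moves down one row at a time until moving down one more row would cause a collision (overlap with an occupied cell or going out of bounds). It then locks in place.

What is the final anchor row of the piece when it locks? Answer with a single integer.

Spawn at (row=0, col=9). Try each row:
  row 0: fits
  row 1: blocked -> lock at row 0

Answer: 0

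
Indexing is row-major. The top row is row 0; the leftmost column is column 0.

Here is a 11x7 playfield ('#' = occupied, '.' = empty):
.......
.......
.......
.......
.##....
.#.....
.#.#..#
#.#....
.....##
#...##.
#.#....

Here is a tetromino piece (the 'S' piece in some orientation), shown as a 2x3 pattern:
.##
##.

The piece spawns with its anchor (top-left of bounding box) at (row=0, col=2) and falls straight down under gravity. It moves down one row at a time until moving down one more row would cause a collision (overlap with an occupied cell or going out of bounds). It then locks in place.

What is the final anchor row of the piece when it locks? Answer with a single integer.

Answer: 2

Derivation:
Spawn at (row=0, col=2). Try each row:
  row 0: fits
  row 1: fits
  row 2: fits
  row 3: blocked -> lock at row 2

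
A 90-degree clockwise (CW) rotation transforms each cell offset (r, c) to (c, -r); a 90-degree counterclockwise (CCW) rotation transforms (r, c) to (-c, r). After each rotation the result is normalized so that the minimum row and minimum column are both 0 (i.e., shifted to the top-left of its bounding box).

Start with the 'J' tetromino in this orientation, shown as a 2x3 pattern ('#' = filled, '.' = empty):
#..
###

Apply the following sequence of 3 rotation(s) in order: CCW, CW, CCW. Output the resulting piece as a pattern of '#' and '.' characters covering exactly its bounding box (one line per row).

Answer: .#
.#
##

Derivation:
Start:
#..
###
After rotation 1 (CCW):
.#
.#
##
After rotation 2 (CW):
#..
###
After rotation 3 (CCW):
.#
.#
##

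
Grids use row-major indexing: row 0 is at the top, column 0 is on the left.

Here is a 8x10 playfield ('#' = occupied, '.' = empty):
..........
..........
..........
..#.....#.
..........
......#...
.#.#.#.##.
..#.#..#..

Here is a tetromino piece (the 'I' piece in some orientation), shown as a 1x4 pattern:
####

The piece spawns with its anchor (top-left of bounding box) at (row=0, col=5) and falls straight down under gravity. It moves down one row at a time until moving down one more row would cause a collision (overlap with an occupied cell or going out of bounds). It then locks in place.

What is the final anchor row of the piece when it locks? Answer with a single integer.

Answer: 2

Derivation:
Spawn at (row=0, col=5). Try each row:
  row 0: fits
  row 1: fits
  row 2: fits
  row 3: blocked -> lock at row 2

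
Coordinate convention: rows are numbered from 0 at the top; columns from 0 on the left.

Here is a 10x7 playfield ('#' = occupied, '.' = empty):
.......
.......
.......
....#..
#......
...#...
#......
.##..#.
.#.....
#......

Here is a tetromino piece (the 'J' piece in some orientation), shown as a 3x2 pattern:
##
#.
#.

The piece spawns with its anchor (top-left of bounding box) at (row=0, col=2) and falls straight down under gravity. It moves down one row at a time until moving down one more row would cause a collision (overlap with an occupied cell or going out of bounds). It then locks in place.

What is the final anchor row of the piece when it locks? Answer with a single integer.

Answer: 4

Derivation:
Spawn at (row=0, col=2). Try each row:
  row 0: fits
  row 1: fits
  row 2: fits
  row 3: fits
  row 4: fits
  row 5: blocked -> lock at row 4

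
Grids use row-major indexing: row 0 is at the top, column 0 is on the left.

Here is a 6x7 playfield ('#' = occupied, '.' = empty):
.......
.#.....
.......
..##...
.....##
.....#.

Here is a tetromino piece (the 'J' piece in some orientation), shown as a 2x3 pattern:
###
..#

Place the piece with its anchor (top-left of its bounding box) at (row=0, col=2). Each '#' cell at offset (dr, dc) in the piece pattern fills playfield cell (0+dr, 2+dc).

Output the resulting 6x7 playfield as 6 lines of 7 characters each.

Answer: ..###..
.#..#..
.......
..##...
.....##
.....#.

Derivation:
Fill (0+0,2+0) = (0,2)
Fill (0+0,2+1) = (0,3)
Fill (0+0,2+2) = (0,4)
Fill (0+1,2+2) = (1,4)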